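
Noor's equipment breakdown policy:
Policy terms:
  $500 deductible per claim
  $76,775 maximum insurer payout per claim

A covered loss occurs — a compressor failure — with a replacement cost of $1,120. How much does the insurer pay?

$620

Subtract the deductible: $1,120 − $500 = $620.
That's under the $76,775 cap, so the insurer reimburses the full $620.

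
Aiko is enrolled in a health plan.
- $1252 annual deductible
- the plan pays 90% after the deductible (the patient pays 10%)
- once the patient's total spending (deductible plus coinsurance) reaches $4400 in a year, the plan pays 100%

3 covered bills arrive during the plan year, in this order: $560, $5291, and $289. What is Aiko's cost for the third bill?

#1 ($560): all of it applies to the deductible. Patient owes $560 (running OOP $560).
#2 ($5291): deductible takes $692, $4599 remains; patient's 10% is $459.90. Patient pays $1151.90; OOP now $1711.90.
#3 ($289): deductible already satisfied, so patient's share is 10% × $289 = $28.90. Patient owes $28.90 (running OOP $1740.80).

$28.90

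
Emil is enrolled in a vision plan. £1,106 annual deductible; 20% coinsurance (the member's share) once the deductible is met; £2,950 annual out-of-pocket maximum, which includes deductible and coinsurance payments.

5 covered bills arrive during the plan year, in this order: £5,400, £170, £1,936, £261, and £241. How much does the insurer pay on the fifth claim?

£192.80

Claim 1 (£5,400): deductible takes £1,106, £4,294 remains; coinsurance £4,294 × 20% = £858.80. Cost to member: £1,964.80. OOP to date £1,964.80. Plan pays £5,400 − £1,964.80 = £3,435.20.
Claim 2 (£170): deductible met; 20% of £170 = £34. Cost to member: £34. OOP to date £1,998.80. Insurer: £170 − £34 = £136.
Claim 3 (£1,936): deductible already satisfied, so member's share is 20% × £1,936 = £387.20. Cost to member: £387.20. OOP to date £2,386. Plan pays £1,936 − £387.20 = £1,548.80.
Claim 4 (£261): 20% coinsurance on £261 = £52.20. Member pays £52.20; OOP now £2,438.20. Plan pays £261 − £52.20 = £208.80.
Claim 5 (£241): deductible met; 20% of £241 = £48.20. Member pays £48.20; OOP now £2,486.40. Plan pays £241 − £48.20 = £192.80.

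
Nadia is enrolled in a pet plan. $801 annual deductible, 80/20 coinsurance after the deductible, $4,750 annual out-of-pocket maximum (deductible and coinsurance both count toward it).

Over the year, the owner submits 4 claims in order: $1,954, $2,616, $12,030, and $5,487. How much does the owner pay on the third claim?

$2,406

#1 ($1,954): $801 to deductible, leaving $1,153; coinsurance $1,153 × 20% = $230.60. Cost to owner: $1,031.60. OOP to date $1,031.60.
#2 ($2,616): deductible met; 20% of $2,616 = $523.20. Owner owes $523.20 (running OOP $1,554.80).
#3 ($12,030): deductible met; 20% of $12,030 = $2,406. Cost to owner: $2,406. OOP to date $3,960.80.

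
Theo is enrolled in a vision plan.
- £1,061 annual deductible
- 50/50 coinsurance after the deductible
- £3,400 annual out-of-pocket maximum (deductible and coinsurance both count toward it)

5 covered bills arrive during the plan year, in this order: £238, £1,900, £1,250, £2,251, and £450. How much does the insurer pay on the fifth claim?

Bill 1, £238: all of it applies to the deductible. Cost to member: £238. OOP to date £238. Plan pays £238 − £238 = £0.
Bill 2, £1,900: deductible takes £823, £1,077 remains; coinsurance £1,077 × 50% = £538.50. Member owes £1,361.50 (running OOP £1,599.50). Plan pays £1,900 − £1,361.50 = £538.50.
Bill 3, £1,250: deductible met; 50% of £1,250 = £625. Cost to member: £625. OOP to date £2,224.50. Plan pays £1,250 − £625 = £625.
Bill 4, £2,251: deductible already satisfied, so member's share is 50% × £2,251 = £1,125.50. Cost to member: £1,125.50. OOP to date £3,350. Plan pays £2,251 − £1,125.50 = £1,125.50.
Bill 5, £450: deductible met; 50% of £450 = £225. Adding that to £3,350 gives £3,575, past the £3,400 cap; member pays only £3,400 − £3,350 = £50. Insurer: £450 − £50 = £400.

£400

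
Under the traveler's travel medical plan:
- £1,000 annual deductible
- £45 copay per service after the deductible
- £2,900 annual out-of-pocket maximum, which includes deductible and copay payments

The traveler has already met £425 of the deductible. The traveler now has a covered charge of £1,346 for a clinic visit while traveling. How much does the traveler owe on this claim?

Deductible still to meet: £1,000 − £425 = £575.
That leaves £1,346 − £575 = £771 for the copay.
Copay on this service: £45.
Traveler responsibility before any cap: £575 + £45 = £620.
Cumulative spending £425 + £620 = £1,045 stays under the £2,900 maximum.

£620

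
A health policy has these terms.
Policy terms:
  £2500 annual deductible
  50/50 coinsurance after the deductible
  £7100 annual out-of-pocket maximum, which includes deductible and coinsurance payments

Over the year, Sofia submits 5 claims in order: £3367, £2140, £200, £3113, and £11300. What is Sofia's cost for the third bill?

Claim 1 (£3367): deductible takes £2500, £867 remains; coinsurance £867 × 50% = £433.50. Cost to patient: £2933.50. OOP to date £2933.50.
Claim 2 (£2140): 50% coinsurance on £2140 = £1070. Patient pays £1070; OOP now £4003.50.
Claim 3 (£200): 50% coinsurance on £200 = £100. Cost to patient: £100. OOP to date £4103.50.

£100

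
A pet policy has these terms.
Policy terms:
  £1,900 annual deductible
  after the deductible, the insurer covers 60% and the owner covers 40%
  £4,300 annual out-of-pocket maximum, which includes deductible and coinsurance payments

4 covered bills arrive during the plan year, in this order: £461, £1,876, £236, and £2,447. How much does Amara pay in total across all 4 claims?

£3,148

Bill 1, £461: fully absorbed by the deductible. Owner owes £461 (running OOP £461).
Bill 2, £1,876: £1,439 finishes the deductible; £437 goes to coinsurance; 40% of £437 = £174.80. Owner pays £1,613.80; OOP now £2,074.80.
Bill 3, £236: deductible met; 40% of £236 = £94.40. Owner pays £94.40; OOP now £2,169.20.
Bill 4, £2,447: deductible met; 40% of £2,447 = £978.80. Owner owes £978.80 (running OOP £3,148).
Summing the owner's payments: £461 + £1,613.80 + £94.40 + £978.80 = £3,148.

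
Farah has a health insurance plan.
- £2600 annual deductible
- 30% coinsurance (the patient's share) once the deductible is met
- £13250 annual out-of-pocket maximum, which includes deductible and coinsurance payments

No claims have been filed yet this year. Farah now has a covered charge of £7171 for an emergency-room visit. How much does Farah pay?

£3971.30

Nothing has been paid toward the £2600 deductible, so the first £2600 of this charge is applied there.
That leaves £7171 − £2600 = £4571 for coinsurance.
30% of £4571 = £1371.30 falls to the patient.
That puts the patient's cost at £2600 + £1371.30 = £3971.30 before any cap.
Year-to-date out-of-pocket becomes £0 + £3971.30 = £3971.30, still under the £13250 maximum, so no cap applies.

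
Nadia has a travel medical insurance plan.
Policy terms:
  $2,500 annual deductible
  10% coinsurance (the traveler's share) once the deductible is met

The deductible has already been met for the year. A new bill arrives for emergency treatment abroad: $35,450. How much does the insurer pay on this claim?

The deductible is already satisfied, so the full bill goes to coinsurance.
Traveler's 10% share of $35,450 is $3,545.
The insurer covers the remainder: $35,450 − $3,545 = $31,905.

$31,905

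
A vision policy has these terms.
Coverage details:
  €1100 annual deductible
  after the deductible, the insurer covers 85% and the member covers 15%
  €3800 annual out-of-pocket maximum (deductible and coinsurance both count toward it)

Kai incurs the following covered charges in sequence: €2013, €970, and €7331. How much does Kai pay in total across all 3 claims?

€2482.10

Claim 1 (€2013): deductible takes €1100, €913 remains; coinsurance €913 × 15% = €136.95. Member owes €1236.95 (running OOP €1236.95).
Claim 2 (€970): deductible met; 15% of €970 = €145.50. Cost to member: €145.50. OOP to date €1382.45.
Claim 3 (€7331): deductible met; 15% of €7331 = €1099.65. Cost to member: €1099.65. OOP to date €2482.10.
Summing the member's payments: €1236.95 + €145.50 + €1099.65 = €2482.10.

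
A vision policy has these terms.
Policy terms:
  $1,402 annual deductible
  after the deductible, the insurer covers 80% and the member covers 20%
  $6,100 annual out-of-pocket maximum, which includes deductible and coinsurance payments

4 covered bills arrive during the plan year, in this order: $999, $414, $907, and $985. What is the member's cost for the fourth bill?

$197

Claim 1 — $999: entire amount goes to the deductible. Cost to member: $999. OOP to date $999.
Claim 2 — $414: $403 to deductible, leaving $11; 20% of $11 = $2.20. Member owes $405.20 (running OOP $1,404.20).
Claim 3 — $907: 20% coinsurance on $907 = $181.40. Member owes $181.40 (running OOP $1,585.60).
Claim 4 — $985: deductible already satisfied, so member's share is 20% × $985 = $197. Member owes $197 (running OOP $1,782.60).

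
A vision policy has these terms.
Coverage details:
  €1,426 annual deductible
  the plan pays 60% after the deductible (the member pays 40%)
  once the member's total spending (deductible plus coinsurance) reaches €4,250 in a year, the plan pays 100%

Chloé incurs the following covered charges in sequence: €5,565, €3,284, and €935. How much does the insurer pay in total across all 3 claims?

€5,534

Claim 1 — €5,565: deductible takes €1,426, €4,139 remains; 40% of €4,139 = €1,655.60. Member owes €3,081.60 (running OOP €3,081.60). Insurer: €5,565 − €3,081.60 = €2,483.40.
Claim 2 — €3,284: deductible met; 40% of €3,284 = €1,313.60. That would push OOP to €4,395.20, over the €4,250 cap, so member pays €4,250 − €3,081.60 = €1,168.40. Plan pays €3,284 − €1,168.40 = €2,115.60.
Claim 3 — €935: deductible already satisfied, so member's share is 40% × €935 = €374. That would push OOP to €4,624, over the €4,250 cap, so member pays €4,250 − €4,250 = €0. Plan pays €935 − €0 = €935.
Insurer total: €2,483.40 + €2,115.60 + €935 = €5,534.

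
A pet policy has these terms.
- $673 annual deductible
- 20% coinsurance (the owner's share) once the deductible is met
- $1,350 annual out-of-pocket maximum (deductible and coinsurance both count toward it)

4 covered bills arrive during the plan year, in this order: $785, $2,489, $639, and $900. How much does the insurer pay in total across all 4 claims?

Claim 1 ($785): $673 to deductible, leaving $112; coinsurance $112 × 20% = $22.40. Cost to owner: $695.40. OOP to date $695.40. Plan pays $785 − $695.40 = $89.60.
Claim 2 ($2,489): deductible already satisfied, so owner's share is 20% × $2,489 = $497.80. Owner pays $497.80; OOP now $1,193.20. Insurer: $2,489 − $497.80 = $1,991.20.
Claim 3 ($639): deductible met; 20% of $639 = $127.80. Owner pays $127.80; OOP now $1,321. Plan pays $639 − $127.80 = $511.20.
Claim 4 ($900): deductible met; 20% of $900 = $180. OOP would hit $1,501 > $1,350, so the cap limits the owner to $1,350 − $1,321 = $29. Plan pays $900 − $29 = $871.
Insurer total: $89.60 + $1,991.20 + $511.20 + $871 = $3,463.

$3,463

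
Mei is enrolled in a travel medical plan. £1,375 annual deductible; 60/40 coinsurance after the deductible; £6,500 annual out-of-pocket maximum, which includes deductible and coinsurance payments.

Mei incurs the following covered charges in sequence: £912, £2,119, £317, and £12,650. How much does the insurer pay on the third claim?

Claim 1 (£912): entire amount goes to the deductible. Traveler pays £912; OOP now £912. Insurer: £912 − £912 = £0.
Claim 2 (£2,119): £463 finishes the deductible; £1,656 goes to coinsurance; traveler's 40% is £662.40. Cost to traveler: £1,125.40. OOP to date £2,037.40. Insurer: £2,119 − £1,125.40 = £993.60.
Claim 3 (£317): deductible met; 40% of £317 = £126.80. Cost to traveler: £126.80. OOP to date £2,164.20. Insurer: £317 − £126.80 = £190.20.

£190.20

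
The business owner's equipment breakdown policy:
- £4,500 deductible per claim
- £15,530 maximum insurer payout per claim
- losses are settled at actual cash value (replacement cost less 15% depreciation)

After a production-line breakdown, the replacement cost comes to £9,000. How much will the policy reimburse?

£3,150

At 15% depreciation, ACV = £9,000 − £1,350 = £7,650.
Subtract the deductible: £7,650 − £4,500 = £3,150.
That's under the £15,530 cap, so the insurer reimburses the full £3,150.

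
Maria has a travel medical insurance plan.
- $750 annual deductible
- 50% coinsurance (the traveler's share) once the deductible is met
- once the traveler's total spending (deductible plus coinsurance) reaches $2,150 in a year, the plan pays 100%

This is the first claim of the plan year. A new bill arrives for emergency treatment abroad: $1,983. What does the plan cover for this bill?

Nothing has been paid toward the $750 deductible, so the first $750 of this charge is applied there.
After the $750 deductible portion, $1,983 − $750 = $1,233 is subject to coinsurance.
Coinsurance: $1,233 × 50% = $616.50.
So the traveler owes $750 + $616.50 = $1,366.50 before any cap.
Total out-of-pocket so far would be $0 + $1,366.50 = $1,366.50, below the $2,150 cap — no reduction.
The insurer covers the remainder: $1,983 − $1,366.50 = $616.50.

$616.50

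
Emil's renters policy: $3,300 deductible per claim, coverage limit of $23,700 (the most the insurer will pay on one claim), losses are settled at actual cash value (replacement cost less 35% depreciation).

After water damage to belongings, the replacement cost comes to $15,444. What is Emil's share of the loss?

At 35% depreciation, ACV = $15,444 − $5,405.40 = $10,038.60.
Less the $3,300 deductible: $10,038.60 − $3,300 = $6,738.60.
That's under the $23,700 cap, so the insurer reimburses the full $6,738.60.
Tenant's share is the uncovered remainder: $15,444 − $6,738.60 = $8,705.40.

$8,705.40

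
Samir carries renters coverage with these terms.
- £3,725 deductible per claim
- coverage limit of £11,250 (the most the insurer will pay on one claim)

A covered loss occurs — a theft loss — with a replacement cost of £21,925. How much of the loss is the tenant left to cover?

Subtract the deductible: £21,925 − £3,725 = £18,200.
Since £18,200 > £11,250, the payout is capped at £11,250.
Tenant's share is the uncovered remainder: £21,925 − £11,250 = £10,675.

£10,675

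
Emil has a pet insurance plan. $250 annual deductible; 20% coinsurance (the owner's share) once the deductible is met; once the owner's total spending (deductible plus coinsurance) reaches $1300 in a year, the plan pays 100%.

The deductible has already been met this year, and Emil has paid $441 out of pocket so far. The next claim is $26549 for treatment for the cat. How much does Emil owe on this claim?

$859

The deductible is already satisfied, so the full bill goes to coinsurance.
20% of $26549 = $5309.80 falls to the owner.
That would bring total out-of-pocket to $5750.80, past the $1300 cap. The owner is capped at $1300 − $441 = $859 on this claim.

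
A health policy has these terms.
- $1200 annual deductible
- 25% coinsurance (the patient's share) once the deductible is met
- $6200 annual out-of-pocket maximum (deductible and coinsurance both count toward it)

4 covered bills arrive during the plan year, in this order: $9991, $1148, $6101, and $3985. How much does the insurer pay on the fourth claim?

Claim 1 — $9991: $1200 finishes the deductible; $8791 goes to coinsurance; 25% of $8791 = $2197.75. Patient pays $3397.75; OOP now $3397.75. Plan pays $9991 − $3397.75 = $6593.25.
Claim 2 — $1148: 25% coinsurance on $1148 = $287. Cost to patient: $287. OOP to date $3684.75. Plan pays $1148 − $287 = $861.
Claim 3 — $6101: 25% coinsurance on $6101 = $1525.25. Cost to patient: $1525.25. OOP to date $5210. Insurer: $6101 − $1525.25 = $4575.75.
Claim 4 — $3985: deductible already satisfied, so patient's share is 25% × $3985 = $996.25. OOP would hit $6206.25 > $6200, so the cap limits the patient to $6200 − $5210 = $990. Plan pays $3985 − $990 = $2995.

$2995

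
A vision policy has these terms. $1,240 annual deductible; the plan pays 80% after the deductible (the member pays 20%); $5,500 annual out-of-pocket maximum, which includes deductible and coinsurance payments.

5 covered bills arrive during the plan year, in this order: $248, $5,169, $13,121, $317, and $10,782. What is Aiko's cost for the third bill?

$2,624.20

Claim 1 ($248): entire amount goes to the deductible. Member owes $248 (running OOP $248).
Claim 2 ($5,169): $992 to deductible, leaving $4,177; coinsurance $4,177 × 20% = $835.40. Member owes $1,827.40 (running OOP $2,075.40).
Claim 3 ($13,121): 20% coinsurance on $13,121 = $2,624.20. Member pays $2,624.20; OOP now $4,699.60.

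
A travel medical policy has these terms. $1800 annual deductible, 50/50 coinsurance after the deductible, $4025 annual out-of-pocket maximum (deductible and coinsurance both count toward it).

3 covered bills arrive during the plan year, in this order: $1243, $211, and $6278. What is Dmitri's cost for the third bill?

$2571

#1 ($1243): entire amount goes to the deductible. Cost to traveler: $1243. OOP to date $1243.
#2 ($211): fully absorbed by the deductible. Traveler pays $211; OOP now $1454.
#3 ($6278): $346 finishes the deductible; $5932 goes to coinsurance; 50% of $5932 = $2966. Deductible plus coinsurance: $346 + $2966 = $3312. OOP would hit $4766 > $4025, so the cap limits the traveler to $4025 − $1454 = $2571.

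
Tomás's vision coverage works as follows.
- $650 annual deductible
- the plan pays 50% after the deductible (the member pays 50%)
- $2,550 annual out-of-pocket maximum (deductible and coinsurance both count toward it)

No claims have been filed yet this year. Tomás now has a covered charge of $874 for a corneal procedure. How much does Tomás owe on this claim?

$762

Deductible not yet touched, so the first $650 of the bill goes to the deductible.
After the $650 deductible portion, $874 − $650 = $224 is subject to coinsurance.
Member's 50% share of $224 is $112.
That puts the member's cost at $650 + $112 = $762 before any cap.
Year-to-date out-of-pocket becomes $0 + $762 = $762, still under the $2,550 maximum, so no cap applies.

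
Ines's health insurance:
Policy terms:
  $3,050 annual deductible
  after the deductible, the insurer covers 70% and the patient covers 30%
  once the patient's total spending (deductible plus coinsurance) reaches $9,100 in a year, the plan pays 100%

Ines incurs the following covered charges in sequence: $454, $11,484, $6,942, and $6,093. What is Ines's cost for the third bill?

Bill 1, $454: all of it applies to the deductible. Patient pays $454; OOP now $454.
Bill 2, $11,484: deductible takes $2,596, $8,888 remains; 30% of $8,888 = $2,666.40. Cost to patient: $5,262.40. OOP to date $5,716.40.
Bill 3, $6,942: 30% coinsurance on $6,942 = $2,082.60. Patient owes $2,082.60 (running OOP $7,799).

$2,082.60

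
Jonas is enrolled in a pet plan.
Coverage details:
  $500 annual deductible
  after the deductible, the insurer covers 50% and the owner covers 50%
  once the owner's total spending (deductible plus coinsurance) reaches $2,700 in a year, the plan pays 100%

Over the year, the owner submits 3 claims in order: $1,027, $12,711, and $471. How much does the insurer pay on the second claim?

$10,774.50

Claim 1 ($1,027): $500 finishes the deductible; $527 goes to coinsurance; 50% of $527 = $263.50. Cost to owner: $763.50. OOP to date $763.50. Insurer: $1,027 − $763.50 = $263.50.
Claim 2 ($12,711): deductible met; 50% of $12,711 = $6,355.50. OOP would hit $7,119 > $2,700, so the cap limits the owner to $2,700 − $763.50 = $1,936.50. Insurer: $12,711 − $1,936.50 = $10,774.50.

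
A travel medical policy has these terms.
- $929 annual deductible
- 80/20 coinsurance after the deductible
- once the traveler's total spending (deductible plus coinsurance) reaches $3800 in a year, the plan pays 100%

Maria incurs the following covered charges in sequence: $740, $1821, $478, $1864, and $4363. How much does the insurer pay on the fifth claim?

#1 ($740): fully absorbed by the deductible. Traveler pays $740; OOP now $740. Insurer: $740 − $740 = $0.
#2 ($1821): $189 to deductible, leaving $1632; traveler's 20% is $326.40. Traveler pays $515.40; OOP now $1255.40. Insurer: $1821 − $515.40 = $1305.60.
#3 ($478): 20% coinsurance on $478 = $95.60. Cost to traveler: $95.60. OOP to date $1351. Insurer: $478 − $95.60 = $382.40.
#4 ($1864): deductible already satisfied, so traveler's share is 20% × $1864 = $372.80. Traveler pays $372.80; OOP now $1723.80. Insurer: $1864 − $372.80 = $1491.20.
#5 ($4363): deductible already satisfied, so traveler's share is 20% × $4363 = $872.60. Cost to traveler: $872.60. OOP to date $2596.40. Insurer: $4363 − $872.60 = $3490.40.

$3490.40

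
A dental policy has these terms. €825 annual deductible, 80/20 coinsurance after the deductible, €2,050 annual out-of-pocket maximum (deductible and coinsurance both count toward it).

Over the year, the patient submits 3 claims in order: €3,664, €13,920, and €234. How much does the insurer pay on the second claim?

Bill 1, €3,664: €825 to deductible, leaving €2,839; patient's 20% is €567.80. Patient owes €1,392.80 (running OOP €1,392.80). Insurer: €3,664 − €1,392.80 = €2,271.20.
Bill 2, €13,920: deductible met; 20% of €13,920 = €2,784. That would push OOP to €4,176.80, over the €2,050 cap, so patient pays €2,050 − €1,392.80 = €657.20. Plan pays €13,920 − €657.20 = €13,262.80.

€13,262.80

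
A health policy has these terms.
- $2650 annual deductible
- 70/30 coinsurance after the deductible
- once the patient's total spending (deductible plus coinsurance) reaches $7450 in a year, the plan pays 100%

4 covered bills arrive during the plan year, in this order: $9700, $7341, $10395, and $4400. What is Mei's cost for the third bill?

$482.70

Claim 1 — $9700: $2650 finishes the deductible; $7050 goes to coinsurance; 30% of $7050 = $2115. Cost to patient: $4765. OOP to date $4765.
Claim 2 — $7341: 30% coinsurance on $7341 = $2202.30. Cost to patient: $2202.30. OOP to date $6967.30.
Claim 3 — $10395: deductible already satisfied, so patient's share is 30% × $10395 = $3118.50. That would push OOP to $10085.80, over the $7450 cap, so patient pays $7450 − $6967.30 = $482.70.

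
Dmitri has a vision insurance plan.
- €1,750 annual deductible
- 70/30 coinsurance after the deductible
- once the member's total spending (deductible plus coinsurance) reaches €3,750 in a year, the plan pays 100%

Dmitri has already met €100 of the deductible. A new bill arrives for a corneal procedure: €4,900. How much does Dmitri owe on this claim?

€100 of the €1,750 deductible is already met, leaving €1,650.
After the €1,650 deductible portion, €4,900 − €1,650 = €3,250 is subject to coinsurance.
Member's 30% share of €3,250 is €975.
So the member owes €1,650 + €975 = €2,625 before any cap.
Total out-of-pocket so far would be €100 + €2,625 = €2,725, below the €3,750 cap — no reduction.

€2,625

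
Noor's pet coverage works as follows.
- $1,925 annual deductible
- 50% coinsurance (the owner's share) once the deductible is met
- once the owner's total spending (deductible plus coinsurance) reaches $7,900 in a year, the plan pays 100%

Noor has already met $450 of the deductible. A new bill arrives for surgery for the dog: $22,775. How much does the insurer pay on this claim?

$15,325

$450 of the $1,925 deductible is already met, leaving $1,475.
After the $1,475 deductible portion, $22,775 − $1,475 = $21,300 is subject to coinsurance.
Owner's 50% share of $21,300 is $10,650.
So the owner owes $1,475 + $10,650 = $12,125 before any cap.
Adding $12,125 to the $450 already spent would give $12,575, which exceeds the $7,900 cap; the owner pays just $7,900 − $450 = $7,450.
Insurer pays the balance: $22,775 − $7,450 = $15,325.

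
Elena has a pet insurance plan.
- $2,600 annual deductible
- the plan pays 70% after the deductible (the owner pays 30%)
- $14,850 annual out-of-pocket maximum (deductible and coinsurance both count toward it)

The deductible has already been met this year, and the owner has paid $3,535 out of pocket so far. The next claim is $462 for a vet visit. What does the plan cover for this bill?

$323.40

The deductible is already satisfied, so the full bill goes to coinsurance.
Coinsurance: $462 × 30% = $138.60.
Year-to-date out-of-pocket becomes $3,535 + $138.60 = $3,673.60, still under the $14,850 maximum, so no cap applies.
The insurer covers the remainder: $462 − $138.60 = $323.40.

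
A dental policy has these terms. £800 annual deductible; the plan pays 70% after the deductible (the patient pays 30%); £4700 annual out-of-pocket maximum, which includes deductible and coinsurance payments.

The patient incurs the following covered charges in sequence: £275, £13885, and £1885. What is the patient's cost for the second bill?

Claim 1 (£275): fully absorbed by the deductible. Patient pays £275; OOP now £275.
Claim 2 (£13885): deductible takes £525, £13360 remains; 30% of £13360 = £4008. Together that's £525 + £4008 = £4533. Adding that to £275 gives £4808, past the £4700 cap; patient pays only £4700 − £275 = £4425.

£4425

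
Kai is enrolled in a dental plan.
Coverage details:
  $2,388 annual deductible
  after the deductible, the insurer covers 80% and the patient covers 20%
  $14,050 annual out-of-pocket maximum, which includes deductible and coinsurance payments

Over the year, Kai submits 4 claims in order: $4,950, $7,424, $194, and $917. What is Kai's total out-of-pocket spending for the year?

Claim 1 ($4,950): $2,388 finishes the deductible; $2,562 goes to coinsurance; coinsurance $2,562 × 20% = $512.40. Cost to patient: $2,900.40. OOP to date $2,900.40.
Claim 2 ($7,424): deductible met; 20% of $7,424 = $1,484.80. Patient pays $1,484.80; OOP now $4,385.20.
Claim 3 ($194): deductible met; 20% of $194 = $38.80. Patient owes $38.80 (running OOP $4,424).
Claim 4 ($917): 20% coinsurance on $917 = $183.40. Patient owes $183.40 (running OOP $4,607.40).
Total paid by the patient: $2,900.40 + $1,484.80 + $38.80 + $183.40 = $4,607.40.

$4,607.40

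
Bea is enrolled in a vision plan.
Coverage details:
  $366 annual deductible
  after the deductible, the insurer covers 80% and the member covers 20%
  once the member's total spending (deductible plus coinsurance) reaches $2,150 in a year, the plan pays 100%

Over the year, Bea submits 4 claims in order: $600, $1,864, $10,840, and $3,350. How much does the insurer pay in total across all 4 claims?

$14,504

Claim 1 — $600: $366 finishes the deductible; $234 goes to coinsurance; 20% of $234 = $46.80. Cost to member: $412.80. OOP to date $412.80. Insurer: $600 − $412.80 = $187.20.
Claim 2 — $1,864: deductible already satisfied, so member's share is 20% × $1,864 = $372.80. Member owes $372.80 (running OOP $785.60). Insurer: $1,864 − $372.80 = $1,491.20.
Claim 3 — $10,840: deductible already satisfied, so member's share is 20% × $10,840 = $2,168. That would push OOP to $2,953.60, over the $2,150 cap, so member pays $2,150 − $785.60 = $1,364.40. Insurer: $10,840 − $1,364.40 = $9,475.60.
Claim 4 — $3,350: deductible met; 20% of $3,350 = $670. That would push OOP to $2,820, over the $2,150 cap, so member pays $2,150 − $2,150 = $0. Plan pays $3,350 − $0 = $3,350.
Insurer total = bills − member's total = $16,654 − $2,150 = $14,504.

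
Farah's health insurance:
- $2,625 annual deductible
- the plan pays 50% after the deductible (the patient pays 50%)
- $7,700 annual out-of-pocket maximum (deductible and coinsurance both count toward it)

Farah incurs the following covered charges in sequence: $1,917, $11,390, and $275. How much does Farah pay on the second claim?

#1 ($1,917): all of it applies to the deductible. Patient pays $1,917; OOP now $1,917.
#2 ($11,390): deductible takes $708, $10,682 remains; coinsurance $10,682 × 50% = $5,341. Claim cost before the cap: $708 + $5,341 = $6,049. OOP would hit $7,966 > $7,700, so the cap limits the patient to $7,700 − $1,917 = $5,783.

$5,783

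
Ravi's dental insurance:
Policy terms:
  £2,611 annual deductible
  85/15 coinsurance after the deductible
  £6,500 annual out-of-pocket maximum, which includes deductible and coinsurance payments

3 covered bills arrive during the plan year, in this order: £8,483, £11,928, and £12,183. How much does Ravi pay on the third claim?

#1 (£8,483): deductible takes £2,611, £5,872 remains; coinsurance £5,872 × 15% = £880.80. Patient owes £3,491.80 (running OOP £3,491.80).
#2 (£11,928): deductible already satisfied, so patient's share is 15% × £11,928 = £1,789.20. Patient owes £1,789.20 (running OOP £5,281).
#3 (£12,183): deductible already satisfied, so patient's share is 15% × £12,183 = £1,827.45. Adding that to £5,281 gives £7,108.45, past the £6,500 cap; patient pays only £6,500 − £5,281 = £1,219.

£1,219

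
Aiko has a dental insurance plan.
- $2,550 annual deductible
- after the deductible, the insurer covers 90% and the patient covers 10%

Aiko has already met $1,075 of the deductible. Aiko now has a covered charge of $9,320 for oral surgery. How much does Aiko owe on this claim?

$2,259.50

Remaining deductible: $2,550 − $1,075 = $1,475.
The remaining $7,845 (= $9,320 − $1,475) moves to coinsurance.
Patient's 10% share of $7,845 is $784.50.
That puts the patient's cost at $1,475 + $784.50 = $2,259.50.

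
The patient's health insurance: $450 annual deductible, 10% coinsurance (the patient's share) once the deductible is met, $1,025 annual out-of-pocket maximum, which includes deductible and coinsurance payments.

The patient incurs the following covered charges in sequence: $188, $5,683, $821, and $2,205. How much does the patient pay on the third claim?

Claim 1 — $188: all of it applies to the deductible. Patient owes $188 (running OOP $188).
Claim 2 — $5,683: $262 finishes the deductible; $5,421 goes to coinsurance; patient's 10% is $542.10. Patient pays $804.10; OOP now $992.10.
Claim 3 — $821: deductible already satisfied, so patient's share is 10% × $821 = $82.10. Adding that to $992.10 gives $1,074.20, past the $1,025 cap; patient pays only $1,025 − $992.10 = $32.90.

$32.90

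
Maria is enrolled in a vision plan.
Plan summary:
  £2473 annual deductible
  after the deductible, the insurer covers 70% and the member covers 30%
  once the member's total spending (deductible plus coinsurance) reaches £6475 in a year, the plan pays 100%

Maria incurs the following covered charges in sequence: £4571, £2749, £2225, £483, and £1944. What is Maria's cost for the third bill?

£667.50

#1 (£4571): deductible takes £2473, £2098 remains; member's 30% is £629.40. Cost to member: £3102.40. OOP to date £3102.40.
#2 (£2749): deductible met; 30% of £2749 = £824.70. Cost to member: £824.70. OOP to date £3927.10.
#3 (£2225): deductible met; 30% of £2225 = £667.50. Member pays £667.50; OOP now £4594.60.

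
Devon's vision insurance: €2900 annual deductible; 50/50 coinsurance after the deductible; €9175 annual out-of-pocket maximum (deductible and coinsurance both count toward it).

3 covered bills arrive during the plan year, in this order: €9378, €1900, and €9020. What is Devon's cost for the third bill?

Claim 1 (€9378): €2900 to deductible, leaving €6478; member's 50% is €3239. Cost to member: €6139. OOP to date €6139.
Claim 2 (€1900): 50% coinsurance on €1900 = €950. Cost to member: €950. OOP to date €7089.
Claim 3 (€9020): deductible met; 50% of €9020 = €4510. OOP would hit €11599 > €9175, so the cap limits the member to €9175 − €7089 = €2086.

€2086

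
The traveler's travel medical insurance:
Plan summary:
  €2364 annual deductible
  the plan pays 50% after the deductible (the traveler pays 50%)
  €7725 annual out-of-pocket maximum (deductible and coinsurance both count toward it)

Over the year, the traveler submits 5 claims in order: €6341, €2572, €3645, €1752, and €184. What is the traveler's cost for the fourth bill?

€264

Claim 1 (€6341): deductible takes €2364, €3977 remains; coinsurance €3977 × 50% = €1988.50. Cost to traveler: €4352.50. OOP to date €4352.50.
Claim 2 (€2572): 50% coinsurance on €2572 = €1286. Traveler pays €1286; OOP now €5638.50.
Claim 3 (€3645): deductible already satisfied, so traveler's share is 50% × €3645 = €1822.50. Traveler owes €1822.50 (running OOP €7461).
Claim 4 (€1752): 50% coinsurance on €1752 = €876. Adding that to €7461 gives €8337, past the €7725 cap; traveler pays only €7725 − €7461 = €264.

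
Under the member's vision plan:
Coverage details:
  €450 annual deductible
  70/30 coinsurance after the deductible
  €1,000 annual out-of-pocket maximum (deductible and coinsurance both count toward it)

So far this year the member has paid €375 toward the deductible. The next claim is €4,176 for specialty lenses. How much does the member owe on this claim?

€625

Remaining deductible: €450 − €375 = €75.
That leaves €4,176 − €75 = €4,101 for coinsurance.
Member's 30% share of €4,101 is €1,230.30.
That puts the member's cost at €75 + €1,230.30 = €1,305.30 before any cap.
That would bring total out-of-pocket to €1,680.30, past the €1,000 cap. The member is capped at €1,000 − €375 = €625 on this claim.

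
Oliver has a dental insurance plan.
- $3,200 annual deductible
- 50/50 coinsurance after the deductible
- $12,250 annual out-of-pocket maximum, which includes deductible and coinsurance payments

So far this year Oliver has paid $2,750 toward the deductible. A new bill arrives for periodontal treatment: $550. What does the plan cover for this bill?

$2,750 of the $3,200 deductible is already met, leaving $450.
That leaves $550 − $450 = $100 for coinsurance.
50% of $100 = $50 falls to the patient.
So the patient owes $450 + $50 = $500 before any cap.
Total out-of-pocket so far would be $2,750 + $500 = $3,250, below the $12,250 cap — no reduction.
Insurer pays the balance: $550 − $500 = $50.

$50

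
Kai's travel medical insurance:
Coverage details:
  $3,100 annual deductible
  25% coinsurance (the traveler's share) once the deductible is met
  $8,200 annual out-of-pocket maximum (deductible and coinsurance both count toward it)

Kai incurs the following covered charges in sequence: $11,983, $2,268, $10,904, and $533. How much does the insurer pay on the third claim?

$8,591.75

Claim 1 — $11,983: $3,100 to deductible, leaving $8,883; coinsurance $8,883 × 25% = $2,220.75. Traveler owes $5,320.75 (running OOP $5,320.75). Plan pays $11,983 − $5,320.75 = $6,662.25.
Claim 2 — $2,268: deductible met; 25% of $2,268 = $567. Traveler owes $567 (running OOP $5,887.75). Insurer: $2,268 − $567 = $1,701.
Claim 3 — $10,904: 25% coinsurance on $10,904 = $2,726. OOP would hit $8,613.75 > $8,200, so the cap limits the traveler to $8,200 − $5,887.75 = $2,312.25. Plan pays $10,904 − $2,312.25 = $8,591.75.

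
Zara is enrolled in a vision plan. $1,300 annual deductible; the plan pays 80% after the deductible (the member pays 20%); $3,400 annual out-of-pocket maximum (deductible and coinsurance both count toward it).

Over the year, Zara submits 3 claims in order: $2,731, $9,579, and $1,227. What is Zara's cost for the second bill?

$1,813.80

#1 ($2,731): $1,300 to deductible, leaving $1,431; member's 20% is $286.20. Member pays $1,586.20; OOP now $1,586.20.
#2 ($9,579): 20% coinsurance on $9,579 = $1,915.80. Adding that to $1,586.20 gives $3,502, past the $3,400 cap; member pays only $3,400 − $1,586.20 = $1,813.80.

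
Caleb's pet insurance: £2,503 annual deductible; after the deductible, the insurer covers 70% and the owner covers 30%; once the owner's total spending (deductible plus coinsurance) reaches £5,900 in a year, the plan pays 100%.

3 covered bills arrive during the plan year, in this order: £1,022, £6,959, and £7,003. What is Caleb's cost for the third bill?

#1 (£1,022): all of it applies to the deductible. Owner owes £1,022 (running OOP £1,022).
#2 (£6,959): £1,481 to deductible, leaving £5,478; coinsurance £5,478 × 30% = £1,643.40. Owner pays £3,124.40; OOP now £4,146.40.
#3 (£7,003): 30% coinsurance on £7,003 = £2,100.90. OOP would hit £6,247.30 > £5,900, so the cap limits the owner to £5,900 − £4,146.40 = £1,753.60.

£1,753.60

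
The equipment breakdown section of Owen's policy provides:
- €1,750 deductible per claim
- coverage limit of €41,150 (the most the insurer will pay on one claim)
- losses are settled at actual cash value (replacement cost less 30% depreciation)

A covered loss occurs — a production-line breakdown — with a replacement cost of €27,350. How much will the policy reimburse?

€17,395

Actual cash value after 30% depreciation: €27,350 × 70% = €19,145.
Less the €1,750 deductible: €19,145 − €1,750 = €17,395.
€17,395 ≤ €41,150, so the limit doesn't bind; insurer pays €17,395.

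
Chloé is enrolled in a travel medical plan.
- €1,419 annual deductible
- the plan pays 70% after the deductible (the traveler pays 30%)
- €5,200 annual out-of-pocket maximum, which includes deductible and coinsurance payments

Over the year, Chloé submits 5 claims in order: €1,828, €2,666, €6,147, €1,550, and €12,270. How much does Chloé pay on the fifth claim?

€549.40

Bill 1, €1,828: €1,419 finishes the deductible; €409 goes to coinsurance; traveler's 30% is €122.70. Cost to traveler: €1,541.70. OOP to date €1,541.70.
Bill 2, €2,666: deductible met; 30% of €2,666 = €799.80. Traveler pays €799.80; OOP now €2,341.50.
Bill 3, €6,147: deductible met; 30% of €6,147 = €1,844.10. Traveler pays €1,844.10; OOP now €4,185.60.
Bill 4, €1,550: deductible met; 30% of €1,550 = €465. Traveler owes €465 (running OOP €4,650.60).
Bill 5, €12,270: 30% coinsurance on €12,270 = €3,681. That would push OOP to €8,331.60, over the €5,200 cap, so traveler pays €5,200 − €4,650.60 = €549.40.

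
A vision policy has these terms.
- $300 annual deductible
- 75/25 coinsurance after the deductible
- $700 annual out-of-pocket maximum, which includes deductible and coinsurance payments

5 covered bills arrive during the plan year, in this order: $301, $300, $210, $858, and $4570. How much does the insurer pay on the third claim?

Claim 1 ($301): deductible takes $300, $1 remains; member's 25% is $0.25. Member pays $300.25; OOP now $300.25. Insurer: $301 − $300.25 = $0.75.
Claim 2 ($300): 25% coinsurance on $300 = $75. Member pays $75; OOP now $375.25. Insurer: $300 − $75 = $225.
Claim 3 ($210): deductible met; 25% of $210 = $52.50. Member pays $52.50; OOP now $427.75. Insurer: $210 − $52.50 = $157.50.

$157.50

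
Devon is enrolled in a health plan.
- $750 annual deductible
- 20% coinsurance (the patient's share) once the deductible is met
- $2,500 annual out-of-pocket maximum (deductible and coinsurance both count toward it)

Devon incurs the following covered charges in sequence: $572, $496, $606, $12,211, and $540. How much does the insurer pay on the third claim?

$484.80

Claim 1 — $572: entire amount goes to the deductible. Patient pays $572; OOP now $572. Insurer: $572 − $572 = $0.
Claim 2 — $496: $178 finishes the deductible; $318 goes to coinsurance; 20% of $318 = $63.60. Cost to patient: $241.60. OOP to date $813.60. Insurer: $496 − $241.60 = $254.40.
Claim 3 — $606: deductible met; 20% of $606 = $121.20. Cost to patient: $121.20. OOP to date $934.80. Insurer: $606 − $121.20 = $484.80.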